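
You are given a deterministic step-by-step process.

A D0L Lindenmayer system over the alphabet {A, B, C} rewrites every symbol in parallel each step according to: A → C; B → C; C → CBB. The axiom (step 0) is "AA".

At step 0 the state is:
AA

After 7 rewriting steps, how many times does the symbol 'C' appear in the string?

step 0: AA
step 1: CC
step 2: CBBCBB
step 3: CBBCCCBBCC
step 4: CBBCCCBBCBBCBBCCCBBCBB
step 5: CBBCCCBBCBBCBBCCCBBCCCBBCCCBBCBBCBBCCCBBCC
step 6: CBBCCCBBCBBCBBCCCBBCCCBBCCCBBCBBCBBCCCBBCBBCBBCCCBBCBBCBBCCCBBCCCBBCCCBBCBBCBBCCCBBCBB
step 7: CBBCCCBBCBBCBBCCCBBCCCBBCCCBBCBBCBBCCCBBCBBCBBCCCBBCBBCBBC…BBCBBCBBCCCBBCBBCBBCCCBBCBBCBBCCCBBCCCBBCCCBBCBBCBBCCCBBCC  (len 170)

86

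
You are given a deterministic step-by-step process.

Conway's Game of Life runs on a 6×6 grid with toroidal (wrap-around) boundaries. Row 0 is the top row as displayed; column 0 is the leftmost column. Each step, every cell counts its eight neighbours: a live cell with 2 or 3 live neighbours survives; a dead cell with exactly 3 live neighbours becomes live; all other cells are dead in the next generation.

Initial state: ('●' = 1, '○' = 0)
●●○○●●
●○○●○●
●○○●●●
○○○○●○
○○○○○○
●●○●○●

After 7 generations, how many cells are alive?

[0] ●●○○●●
●○○●○●
●○○●●●
○○○○●○
○○○○○○
●●○●○●
[1] ○○○●○○
○○●●○○
●○○●○○
○○○●●○
●○○○●●
○●●○○○
[2] ○●○●○○
○○●●●○
○○○○○○
●○○●○○
●●●○●●
●●●●●●
[3] ○○○○○○
○○●●●○
○○●○●○
●○●●●○
○○○○○○
○○○○○○
[4] ○○○●○○
○○●○●○
○○○○○○
○●●○●●
○○○●○○
○○○○○○
[5] ○○○●○○
○○○●○○
○●●○●●
○○●●●○
○○●●●○
○○○○○○
[6] ○○○○○○
○○○●○○
○●○○○●
○○○○○○
○○●○●○
○○●○●○
[7] ○○○●○○
○○○○○○
○○○○○○
○○○○○○
○○○○○○
○○○○○○

1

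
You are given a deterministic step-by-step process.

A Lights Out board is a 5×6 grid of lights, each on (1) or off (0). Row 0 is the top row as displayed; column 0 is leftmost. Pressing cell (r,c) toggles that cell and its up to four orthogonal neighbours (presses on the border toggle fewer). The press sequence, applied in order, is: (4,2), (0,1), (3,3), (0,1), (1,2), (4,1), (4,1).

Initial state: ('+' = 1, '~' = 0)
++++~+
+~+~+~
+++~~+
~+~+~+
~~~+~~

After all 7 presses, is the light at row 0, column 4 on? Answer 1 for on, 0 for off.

step 0: ++++~+
+~+~+~
+++~~+
~+~+~+
~~~+~~
step 1: ++++~+
+~+~+~
+++~~+
~+++~+
~++~~~
step 2: ~~~+~+
+++~+~
+++~~+
~+++~+
~++~~~
step 3: ~~~+~+
+++~+~
++++~+
~+~~++
~+++~~
step 4: ++++~+
+~+~+~
++++~+
~+~~++
~+++~~
step 5: ++~+~+
++~++~
++~+~+
~+~~++
~+++~~
step 6: ++~+~+
++~++~
++~+~+
~~~~++
+~~+~~
step 7: ++~+~+
++~++~
++~+~+
~+~~++
~+++~~

0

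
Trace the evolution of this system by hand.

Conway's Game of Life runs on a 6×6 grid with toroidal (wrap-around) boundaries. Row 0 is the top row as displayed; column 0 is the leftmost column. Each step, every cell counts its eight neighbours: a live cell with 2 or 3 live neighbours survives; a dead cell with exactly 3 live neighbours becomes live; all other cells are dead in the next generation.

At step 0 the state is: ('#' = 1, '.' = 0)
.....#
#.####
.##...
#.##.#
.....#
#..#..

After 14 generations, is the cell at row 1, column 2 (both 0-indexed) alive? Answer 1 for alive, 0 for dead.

0

0) .....#
#.####
.##...
#.##.#
.....#
#..#..
1) .##...
#.####
......
#.####
.###.#
#...##
2) ..#...
#.####
......
#....#
......
....##
3) ###...
.#####
.#.#..
......
#...#.
......
4) #...##
....##
##.#..
......
......
#....#
5) ......
.#.#..
#...##
......
......
#...#.
6) ......
#...##
#...##
.....#
......
......
7) .....#
#...#.
......
#...##
......
......
8) .....#
.....#
#...#.
.....#
.....#
......
9) ......
#...##
#...#.
#...##
......
......
10) .....#
#...#.
.#.#..
#...#.
.....#
......
11) .....#
#...##
##.##.
#...##
.....#
......
12) #...##
.#.#..
.#.#..
.#.#..
#...##
......
13) #...##
.#.#.#
##.##.
.#.#.#
#...##
......
14) #...##
.#.#..
.#.#..
.#.#..
#...##
......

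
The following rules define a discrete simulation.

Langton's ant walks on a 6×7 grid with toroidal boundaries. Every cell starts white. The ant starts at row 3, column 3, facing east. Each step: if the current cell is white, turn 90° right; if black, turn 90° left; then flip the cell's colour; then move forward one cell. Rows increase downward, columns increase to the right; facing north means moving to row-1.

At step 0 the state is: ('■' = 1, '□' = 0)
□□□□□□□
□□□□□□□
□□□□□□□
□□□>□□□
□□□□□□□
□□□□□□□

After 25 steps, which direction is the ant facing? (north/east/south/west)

south

[0] □□□□□□□
□□□□□□□
□□□□□□□
□□□>□□□
□□□□□□□
□□□□□□□
[1] □□□□□□□
□□□□□□□
□□□□□□□
□□□■□□□
□□□v□□□
□□□□□□□
[2] □□□□□□□
□□□□□□□
□□□□□□□
□□□■□□□
□□<■□□□
□□□□□□□
[3] □□□□□□□
□□□□□□□
□□□□□□□
□□^■□□□
□□■■□□□
□□□□□□□
[4] □□□□□□□
□□□□□□□
□□□□□□□
□□■>□□□
□□■■□□□
□□□□□□□
[5] □□□□□□□
□□□□□□□
□□□^□□□
□□■□□□□
□□■■□□□
□□□□□□□
[6] □□□□□□□
□□□□□□□
□□□■>□□
□□■□□□□
□□■■□□□
□□□□□□□
[7] □□□□□□□
□□□□□□□
□□□■■□□
□□■□v□□
□□■■□□□
□□□□□□□
[8] □□□□□□□
□□□□□□□
□□□■■□□
□□■<■□□
□□■■□□□
□□□□□□□
[9] □□□□□□□
□□□□□□□
□□□^■□□
□□■■■□□
□□■■□□□
□□□□□□□
[10] □□□□□□□
□□□□□□□
□□<□■□□
□□■■■□□
□□■■□□□
□□□□□□□
[11] □□□□□□□
□□^□□□□
□□■□■□□
□□■■■□□
□□■■□□□
□□□□□□□
[12] □□□□□□□
□□■>□□□
□□■□■□□
□□■■■□□
□□■■□□□
□□□□□□□
[13] □□□□□□□
□□■■□□□
□□■v■□□
□□■■■□□
□□■■□□□
□□□□□□□
[14] □□□□□□□
□□■■□□□
□□<■■□□
□□■■■□□
□□■■□□□
□□□□□□□
[15] □□□□□□□
□□■■□□□
□□□■■□□
□□v■■□□
□□■■□□□
□□□□□□□
[16] □□□□□□□
□□■■□□□
□□□■■□□
□□□>■□□
□□■■□□□
□□□□□□□
[17] □□□□□□□
□□■■□□□
□□□^■□□
□□□□■□□
□□■■□□□
□□□□□□□
[18] □□□□□□□
□□■■□□□
□□<□■□□
□□□□■□□
□□■■□□□
□□□□□□□
[19] □□□□□□□
□□^■□□□
□□■□■□□
□□□□■□□
□□■■□□□
□□□□□□□
[20] □□□□□□□
□<□■□□□
□□■□■□□
□□□□■□□
□□■■□□□
□□□□□□□
[21] □^□□□□□
□■□■□□□
□□■□■□□
□□□□■□□
□□■■□□□
□□□□□□□
[22] □■>□□□□
□■□■□□□
□□■□■□□
□□□□■□□
□□■■□□□
□□□□□□□
[23] □■■□□□□
□■v■□□□
□□■□■□□
□□□□■□□
□□■■□□□
□□□□□□□
[24] □■■□□□□
□<■■□□□
□□■□■□□
□□□□■□□
□□■■□□□
□□□□□□□
[25] □■■□□□□
□□■■□□□
□v■□■□□
□□□□■□□
□□■■□□□
□□□□□□□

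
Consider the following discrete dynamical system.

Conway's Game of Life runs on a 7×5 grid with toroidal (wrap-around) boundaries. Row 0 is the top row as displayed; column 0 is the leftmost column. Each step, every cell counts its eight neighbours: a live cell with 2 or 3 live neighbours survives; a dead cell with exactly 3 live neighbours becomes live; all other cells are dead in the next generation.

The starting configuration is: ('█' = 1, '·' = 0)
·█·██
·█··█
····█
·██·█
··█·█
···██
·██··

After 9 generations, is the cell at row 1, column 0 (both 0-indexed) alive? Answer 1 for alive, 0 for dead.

0

gen 0: ·█·██
·█··█
····█
·██·█
··█·█
···██
·██··
gen 1: ·█·██
··█·█
·██·█
·██·█
·██·█
██··█
·█···
gen 2: ·█·██
····█
····█
····█
····█
···██
·█·█·
gen 3: ···██
····█
█··██
█··██
█···█
█·███
·····
gen 4: ···██
·····
·····
·█···
··█··
██·█·
█·█··
gen 5: ···██
·····
·····
·····
█·█··
█··██
█·█··
gen 6: ···██
·····
·····
·····
██·█·
█·██·
███··
gen 7: █████
·····
·····
·····
██·█·
···█·
█····
gen 8: █████
█████
·····
·····
··█·█
███··
█····
gen 9: ·····
·····
█████
·····
█·██·
█·███
·····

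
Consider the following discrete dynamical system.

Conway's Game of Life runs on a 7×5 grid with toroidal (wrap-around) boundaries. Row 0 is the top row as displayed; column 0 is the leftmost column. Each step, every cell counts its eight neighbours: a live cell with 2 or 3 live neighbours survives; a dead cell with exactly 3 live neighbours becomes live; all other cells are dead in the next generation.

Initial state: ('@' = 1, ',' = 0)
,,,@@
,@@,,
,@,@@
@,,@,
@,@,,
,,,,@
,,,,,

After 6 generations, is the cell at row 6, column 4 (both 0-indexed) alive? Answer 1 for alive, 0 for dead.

gen 0: ,,,@@
,@@,,
,@,@@
@,,@,
@,@,,
,,,,@
,,,,,
gen 1: ,,@@,
,@,,,
,@,@@
@,,@,
@@,@,
,,,,,
,,,@@
gen 2: ,,@@@
@@,,@
,@,@@
,,,@,
@@@,,
@,@@,
,,@@@
gen 3: ,,,,,
,@,,,
,@,@,
,,,@,
@,,,,
@,,,,
@,,,,
gen 4: ,,,,,
,,@,,
,,,,,
,,@,@
,,,,@
@@,,@
,,,,,
gen 5: ,,,,,
,,,,,
,,,@,
,,,@,
,@,,@
@,,,@
@,,,,
gen 6: ,,,,,
,,,,,
,,,,,
,,@@@
,,,@@
,@,,@
@,,,@

1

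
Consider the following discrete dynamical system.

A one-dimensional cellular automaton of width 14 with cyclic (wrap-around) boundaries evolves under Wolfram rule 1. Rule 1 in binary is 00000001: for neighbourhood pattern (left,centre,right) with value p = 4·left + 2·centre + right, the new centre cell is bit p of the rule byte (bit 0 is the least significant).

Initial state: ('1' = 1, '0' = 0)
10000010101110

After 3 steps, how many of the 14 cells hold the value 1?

3

[0] 10000010101110
[1] 00111000000000
[2] 10000011111111
[3] 00111000000000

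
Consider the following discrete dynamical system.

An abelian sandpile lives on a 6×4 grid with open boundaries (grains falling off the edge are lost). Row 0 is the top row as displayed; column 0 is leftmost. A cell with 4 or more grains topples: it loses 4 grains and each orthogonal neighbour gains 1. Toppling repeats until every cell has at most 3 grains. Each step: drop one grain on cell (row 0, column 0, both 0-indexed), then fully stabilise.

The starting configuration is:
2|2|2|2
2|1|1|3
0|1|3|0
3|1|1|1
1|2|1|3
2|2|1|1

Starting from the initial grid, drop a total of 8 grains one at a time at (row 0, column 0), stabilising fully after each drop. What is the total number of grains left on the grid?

t=0: 2|2|2|2
2|1|1|3
0|1|3|0
3|1|1|1
1|2|1|3
2|2|1|1
t=1: 3|2|2|2
2|1|1|3
0|1|3|0
3|1|1|1
1|2|1|3
2|2|1|1
t=2: 0|3|2|2
3|1|1|3
0|1|3|0
3|1|1|1
1|2|1|3
2|2|1|1
t=3: 1|3|2|2
3|1|1|3
0|1|3|0
3|1|1|1
1|2|1|3
2|2|1|1
t=4: 2|3|2|2
3|1|1|3
0|1|3|0
3|1|1|1
1|2|1|3
2|2|1|1
t=5: 3|3|2|2
3|1|1|3
0|1|3|0
3|1|1|1
1|2|1|3
2|2|1|1
t=6: 2|0|3|2
0|3|1|3
1|1|3|0
3|1|1|1
1|2|1|3
2|2|1|1
t=7: 3|0|3|2
0|3|1|3
1|1|3|0
3|1|1|1
1|2|1|3
2|2|1|1
t=8: 0|1|3|2
1|3|1|3
1|1|3|0
3|1|1|1
1|2|1|3
2|2|1|1

38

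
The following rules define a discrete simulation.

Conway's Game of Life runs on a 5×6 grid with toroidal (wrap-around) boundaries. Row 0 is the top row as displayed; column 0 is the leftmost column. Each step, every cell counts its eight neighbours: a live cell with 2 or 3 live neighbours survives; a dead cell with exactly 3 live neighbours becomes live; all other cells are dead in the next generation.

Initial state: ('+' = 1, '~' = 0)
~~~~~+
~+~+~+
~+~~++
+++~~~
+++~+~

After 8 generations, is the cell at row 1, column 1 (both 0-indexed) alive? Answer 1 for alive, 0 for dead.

t=0: ~~~~~+
~+~+~+
~+~~++
+++~~~
+++~+~
t=1: ~~~+~+
~~+~~+
~~~+++
~~~~+~
~~++~~
t=2: ~~~+~~
+~+~~+
~~~+~+
~~+~~+
~~++~~
t=3: ~+~++~
+~++~+
~+++~+
~~+~~~
~~+++~
t=4: ++~~~~
~~~~~+
~~~~~+
~~~~~~
~+~~+~
t=5: ++~~~+
~~~~~+
~~~~~~
~~~~~~
++~~~~
t=6: ~+~~~+
~~~~~+
~~~~~~
~~~~~~
~+~~~+
t=7: ~~~~++
+~~~~~
~~~~~~
~~~~~~
~~~~~~
t=8: ~~~~~+
~~~~~+
~~~~~~
~~~~~~
~~~~~~

0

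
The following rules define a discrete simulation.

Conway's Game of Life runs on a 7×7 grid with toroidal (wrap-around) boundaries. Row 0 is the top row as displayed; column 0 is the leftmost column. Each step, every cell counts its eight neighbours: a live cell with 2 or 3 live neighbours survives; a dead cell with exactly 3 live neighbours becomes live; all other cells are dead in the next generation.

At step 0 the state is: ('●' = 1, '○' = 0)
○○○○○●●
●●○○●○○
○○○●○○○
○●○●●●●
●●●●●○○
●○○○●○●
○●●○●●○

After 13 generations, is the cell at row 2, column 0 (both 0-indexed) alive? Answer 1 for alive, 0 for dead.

t=0: ○○○○○●●
●●○○●○○
○○○●○○○
○●○●●●●
●●●●●○○
●○○○●○●
○●●○●●○
t=1: ○○●●○○●
●○○○●●●
○●○●○○●
○●○○○●●
○○○○○○○
○○○○○○●
○●○●●○○
t=2: ○●●○○○●
○●○○●○○
○●●○○○○
○○●○○●●
●○○○○●●
○○○○○○○
●○○●●●○
t=3: ○●●○○○●
○○○●○○○
●●●●○●○
○○●○○●○
●○○○○●○
●○○○○○○
●●●●●●●
t=4: ○○○○○○●
○○○●●○●
○●○●○○●
●○●●○●○
○●○○○○○
○○●●○○○
○○○●●●○
t=5: ○○○○○○●
○○●●●○●
○●○○○○●
●○○●●○●
○●○○●○○
○○●●○○○
○○●●●●○
t=6: ○○○○○○●
○○●●○○●
○●○○○○●
○●●●●○●
●●○○●●○
○●○○○●○
○○●○●●○
t=7: ○○●○●○●
○○●○○●●
○●○○●○●
○○○●●○●
○○○○○○○
●●●●○○○
○○○○●●●
t=8: ●○○○●○○
○●●○●○●
○○●○●○●
●○○●●○○
●●○○●○○
●●●●●●●
○○○○●○●
t=9: ●●○○●○●
○●●○●○●
○○●○●○●
●○●○●○●
○○○○○○○
○○●○○○○
○○●○○○○
t=10: ○○○○○○●
○○●○●○●
○○●○●○●
●●○○○○●
○●○●○○○
○○○○○○○
●○●●○○○
t=11: ●●●○○●●
●○○○○○●
○○●○○○●
○●○●○●●
○●●○○○○
○●○●○○○
○○○○○○○
t=12: ○●○○○●○
○○●○○○○
○●●○○○○
○●○●○●●
○●○●●○○
○●○○○○○
○○○○○○●
t=13: ○○○○○○○
○○●○○○○
●●○●○○○
○●○●○●○
○●○●●●○
●○●○○○○
●○○○○○○

1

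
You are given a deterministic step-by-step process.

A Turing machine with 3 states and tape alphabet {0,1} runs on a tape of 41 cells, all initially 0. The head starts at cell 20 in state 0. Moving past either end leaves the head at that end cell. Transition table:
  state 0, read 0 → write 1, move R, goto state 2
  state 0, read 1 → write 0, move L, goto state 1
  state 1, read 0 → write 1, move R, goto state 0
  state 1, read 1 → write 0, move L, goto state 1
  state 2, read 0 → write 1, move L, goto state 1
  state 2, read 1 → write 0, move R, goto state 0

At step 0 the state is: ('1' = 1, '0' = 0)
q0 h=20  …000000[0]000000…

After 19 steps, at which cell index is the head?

step 0: q0 h=20  …000000[0]000000…
step 1: q2 h=21  …000001[0]000000…
step 2: q1 h=20  …000000[1]100000…
step 3: q1 h=19  …000000[0]010000…
step 4: q0 h=20  …000001[0]100000…
step 5: q2 h=21  …000011[1]000000…
step 6: q0 h=22  …000110[0]000000…
step 7: q2 h=23  …001101[0]000000…
step 8: q1 h=22  …000110[1]100000…
step 9: q1 h=21  …000011[0]010000…
step 10: q0 h=22  …000111[0]100000…
step 11: q2 h=23  …001111[1]000000…
step 12: q0 h=24  …011110[0]000000…
step 13: q2 h=25  …111101[0]000000…
step 14: q1 h=24  …011110[1]100000…
step 15: q1 h=23  …001111[0]010000…
step 16: q0 h=24  …011111[0]100000…
step 17: q2 h=25  …111111[1]000000…
step 18: q0 h=26  …111110[0]000000…
step 19: q2 h=27  …111101[0]000000…

27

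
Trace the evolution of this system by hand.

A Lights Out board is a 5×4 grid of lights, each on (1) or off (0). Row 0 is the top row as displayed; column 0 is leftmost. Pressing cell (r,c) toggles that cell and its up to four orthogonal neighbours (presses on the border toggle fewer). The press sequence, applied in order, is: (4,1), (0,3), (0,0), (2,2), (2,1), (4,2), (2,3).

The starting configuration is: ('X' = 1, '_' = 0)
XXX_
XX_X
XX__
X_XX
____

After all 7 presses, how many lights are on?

k=0  XXX_
XX_X
XX__
X_XX
____
k=1  XXX_
XX_X
XX__
XXXX
XXX_
k=2  XX_X
XX__
XX__
XXXX
XXX_
k=3  ___X
_X__
XX__
XXXX
XXX_
k=4  ___X
_XX_
X_XX
XX_X
XXX_
k=5  ___X
__X_
_X_X
X__X
XXX_
k=6  ___X
__X_
_X_X
X_XX
X__X
k=7  ___X
__XX
_XX_
X_X_
X__X

9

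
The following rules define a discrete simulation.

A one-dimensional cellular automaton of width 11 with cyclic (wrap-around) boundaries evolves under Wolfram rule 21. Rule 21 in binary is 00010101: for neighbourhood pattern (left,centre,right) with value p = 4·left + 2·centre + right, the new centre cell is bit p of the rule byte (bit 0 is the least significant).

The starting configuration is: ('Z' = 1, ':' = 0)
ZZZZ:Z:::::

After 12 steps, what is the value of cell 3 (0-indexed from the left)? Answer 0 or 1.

0) ZZZZ:Z:::::
1) :::::ZZZZZ:
2) ZZZZ::::::Z
3) ::::ZZZZZ::
4) ZZZ::::::ZZ
5) :::ZZZZZ:::
6) ZZ::::::ZZZ
7) ::ZZZZZ::::
8) Z::::::ZZZZ
9) :ZZZZZ:::::
10) ::::::ZZZZZ
11) ZZZZZ::::::
12) :::::ZZZZZ:

0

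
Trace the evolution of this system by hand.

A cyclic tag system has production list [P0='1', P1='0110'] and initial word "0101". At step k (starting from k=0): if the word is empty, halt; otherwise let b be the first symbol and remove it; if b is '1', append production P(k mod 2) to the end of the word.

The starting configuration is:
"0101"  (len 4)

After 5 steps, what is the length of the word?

[0] "0101"  (len 4)
[1] "101"  (len 3)
[2] "010110"  (len 6)
[3] "10110"  (len 5)
[4] "01100110"  (len 8)
[5] "1100110"  (len 7)

7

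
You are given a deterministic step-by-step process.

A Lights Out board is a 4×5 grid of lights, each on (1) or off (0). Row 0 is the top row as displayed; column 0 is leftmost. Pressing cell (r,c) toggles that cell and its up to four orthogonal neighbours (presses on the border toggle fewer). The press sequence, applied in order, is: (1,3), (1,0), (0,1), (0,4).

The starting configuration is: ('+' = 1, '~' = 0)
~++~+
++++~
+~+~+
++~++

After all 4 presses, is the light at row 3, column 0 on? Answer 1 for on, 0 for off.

1

0) ~++~+
++++~
+~+~+
++~++
1) ~++++
++~~+
+~+++
++~++
2) +++++
~~~~+
~~+++
++~++
3) ~~~++
~+~~+
~~+++
++~++
4) ~~~~~
~+~~~
~~+++
++~++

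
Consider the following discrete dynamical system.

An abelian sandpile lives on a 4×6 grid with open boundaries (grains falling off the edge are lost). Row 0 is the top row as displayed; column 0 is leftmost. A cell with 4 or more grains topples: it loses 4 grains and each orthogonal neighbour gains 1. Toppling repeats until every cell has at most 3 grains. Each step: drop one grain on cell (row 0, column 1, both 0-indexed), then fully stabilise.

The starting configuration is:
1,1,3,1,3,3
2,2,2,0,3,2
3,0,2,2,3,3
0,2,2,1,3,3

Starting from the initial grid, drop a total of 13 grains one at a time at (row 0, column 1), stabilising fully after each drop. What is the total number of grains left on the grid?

[0] 1,1,3,1,3,3
2,2,2,0,3,2
3,0,2,2,3,3
0,2,2,1,3,3
[1] 1,2,3,1,3,3
2,2,2,0,3,2
3,0,2,2,3,3
0,2,2,1,3,3
[2] 1,3,3,1,3,3
2,2,2,0,3,2
3,0,2,2,3,3
0,2,2,1,3,3
[3] 2,1,0,2,3,3
2,3,3,0,3,2
3,0,2,2,3,3
0,2,2,1,3,3
[4] 2,2,0,2,3,3
2,3,3,0,3,2
3,0,2,2,3,3
0,2,2,1,3,3
[5] 2,3,0,2,3,3
2,3,3,0,3,2
3,0,2,2,3,3
0,2,2,1,3,3
[6] 3,1,2,2,3,3
3,1,0,1,3,2
3,1,3,2,3,3
0,2,2,1,3,3
[7] 3,2,2,2,3,3
3,1,0,1,3,2
3,1,3,2,3,3
0,2,2,1,3,3
[8] 3,3,2,2,3,3
3,1,0,1,3,2
3,1,3,2,3,3
0,2,2,1,3,3
[9] 1,1,3,2,3,3
1,3,0,1,3,2
0,2,3,2,3,3
1,2,2,1,3,3
[10] 1,2,3,2,3,3
1,3,0,1,3,2
0,2,3,2,3,3
1,2,2,1,3,3
[11] 1,3,3,2,3,3
1,3,0,1,3,2
0,2,3,2,3,3
1,2,2,1,3,3
[12] 2,2,0,3,3,3
2,0,2,1,3,2
0,3,3,2,3,3
1,2,2,1,3,3
[13] 2,3,0,3,3,3
2,0,2,1,3,2
0,3,3,2,3,3
1,2,2,1,3,3

50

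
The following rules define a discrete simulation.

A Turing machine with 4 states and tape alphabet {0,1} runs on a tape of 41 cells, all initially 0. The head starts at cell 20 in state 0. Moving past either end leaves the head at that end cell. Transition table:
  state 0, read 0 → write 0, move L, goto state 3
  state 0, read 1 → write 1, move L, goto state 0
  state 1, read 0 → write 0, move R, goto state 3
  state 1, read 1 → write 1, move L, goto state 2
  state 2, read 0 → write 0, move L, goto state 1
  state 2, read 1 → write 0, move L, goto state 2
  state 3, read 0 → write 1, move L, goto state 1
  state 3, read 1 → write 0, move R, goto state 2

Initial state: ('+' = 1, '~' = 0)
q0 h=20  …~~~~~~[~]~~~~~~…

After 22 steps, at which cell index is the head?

step 0: q0 h=20  …~~~~~~[~]~~~~~~…
step 1: q3 h=19  …~~~~~~[~]~~~~~~…
step 2: q1 h=18  …~~~~~~[~]+~~~~~…
step 3: q3 h=19  …~~~~~~[+]~~~~~~…
step 4: q2 h=20  …~~~~~~[~]~~~~~~…
step 5: q1 h=19  …~~~~~~[~]~~~~~~…
step 6: q3 h=20  …~~~~~~[~]~~~~~~…
step 7: q1 h=19  …~~~~~~[~]+~~~~~…
step 8: q3 h=20  …~~~~~~[+]~~~~~~…
step 9: q2 h=21  …~~~~~~[~]~~~~~~…
step 10: q1 h=20  …~~~~~~[~]~~~~~~…
step 11: q3 h=21  …~~~~~~[~]~~~~~~…
step 12: q1 h=20  …~~~~~~[~]+~~~~~…
step 13: q3 h=21  …~~~~~~[+]~~~~~~…
step 14: q2 h=22  …~~~~~~[~]~~~~~~…
step 15: q1 h=21  …~~~~~~[~]~~~~~~…
step 16: q3 h=22  …~~~~~~[~]~~~~~~…
step 17: q1 h=21  …~~~~~~[~]+~~~~~…
step 18: q3 h=22  …~~~~~~[+]~~~~~~…
step 19: q2 h=23  …~~~~~~[~]~~~~~~…
step 20: q1 h=22  …~~~~~~[~]~~~~~~…
step 21: q3 h=23  …~~~~~~[~]~~~~~~…
step 22: q1 h=22  …~~~~~~[~]+~~~~~…

22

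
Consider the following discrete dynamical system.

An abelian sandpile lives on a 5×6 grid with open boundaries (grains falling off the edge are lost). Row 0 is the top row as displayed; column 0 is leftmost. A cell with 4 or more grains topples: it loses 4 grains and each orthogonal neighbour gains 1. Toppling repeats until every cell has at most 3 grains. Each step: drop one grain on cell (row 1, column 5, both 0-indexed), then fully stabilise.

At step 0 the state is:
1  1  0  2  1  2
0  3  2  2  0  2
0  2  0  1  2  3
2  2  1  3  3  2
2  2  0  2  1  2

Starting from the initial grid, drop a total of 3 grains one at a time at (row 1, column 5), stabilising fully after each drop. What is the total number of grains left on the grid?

47

step 0: 1  1  0  2  1  2
0  3  2  2  0  2
0  2  0  1  2  3
2  2  1  3  3  2
2  2  0  2  1  2
step 1: 1  1  0  2  1  2
0  3  2  2  0  3
0  2  0  1  2  3
2  2  1  3  3  2
2  2  0  2  1  2
step 2: 1  1  0  2  1  3
0  3  2  2  1  1
0  2  0  1  3  0
2  2  1  3  3  3
2  2  0  2  1  2
step 3: 1  1  0  2  1  3
0  3  2  2  1  2
0  2  0  1  3  0
2  2  1  3  3  3
2  2  0  2  1  2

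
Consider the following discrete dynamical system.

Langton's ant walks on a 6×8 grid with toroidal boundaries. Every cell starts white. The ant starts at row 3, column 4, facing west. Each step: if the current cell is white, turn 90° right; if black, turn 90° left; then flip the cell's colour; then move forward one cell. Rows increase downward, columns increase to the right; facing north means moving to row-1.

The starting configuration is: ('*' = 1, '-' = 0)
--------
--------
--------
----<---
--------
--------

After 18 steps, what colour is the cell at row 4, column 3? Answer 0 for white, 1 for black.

0) --------
--------
--------
----<---
--------
--------
1) --------
--------
----^---
----*---
--------
--------
2) --------
--------
----*>--
----*---
--------
--------
3) --------
--------
----**--
----*v--
--------
--------
4) --------
--------
----**--
----<*--
--------
--------
5) --------
--------
----**--
-----*--
----v---
--------
6) --------
--------
----**--
-----*--
---<*---
--------
7) --------
--------
----**--
---^-*--
---**---
--------
8) --------
--------
----**--
---*>*--
---**---
--------
9) --------
--------
----**--
---***--
---*v---
--------
10) --------
--------
----**--
---***--
---*->--
--------
11) --------
--------
----**--
---***--
---*-*--
-----v--
12) --------
--------
----**--
---***--
---*-*--
----<*--
13) --------
--------
----**--
---***--
---*^*--
----**--
14) --------
--------
----**--
---***--
---**>--
----**--
15) --------
--------
----**--
---**^--
---**---
----**--
16) --------
--------
----**--
---*<---
---**---
----**--
17) --------
--------
----**--
---*----
---*v---
----**--
18) --------
--------
----**--
---*----
---*->--
----**--

1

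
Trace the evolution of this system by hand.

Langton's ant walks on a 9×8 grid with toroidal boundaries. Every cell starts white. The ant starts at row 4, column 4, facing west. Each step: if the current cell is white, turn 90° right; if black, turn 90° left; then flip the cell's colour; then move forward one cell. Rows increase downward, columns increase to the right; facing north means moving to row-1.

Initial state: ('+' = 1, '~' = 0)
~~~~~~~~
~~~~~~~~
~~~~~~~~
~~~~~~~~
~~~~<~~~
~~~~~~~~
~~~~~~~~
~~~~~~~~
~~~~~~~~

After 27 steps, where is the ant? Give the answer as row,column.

[0] ~~~~~~~~
~~~~~~~~
~~~~~~~~
~~~~~~~~
~~~~<~~~
~~~~~~~~
~~~~~~~~
~~~~~~~~
~~~~~~~~
[1] ~~~~~~~~
~~~~~~~~
~~~~~~~~
~~~~^~~~
~~~~+~~~
~~~~~~~~
~~~~~~~~
~~~~~~~~
~~~~~~~~
[2] ~~~~~~~~
~~~~~~~~
~~~~~~~~
~~~~+>~~
~~~~+~~~
~~~~~~~~
~~~~~~~~
~~~~~~~~
~~~~~~~~
[3] ~~~~~~~~
~~~~~~~~
~~~~~~~~
~~~~++~~
~~~~+v~~
~~~~~~~~
~~~~~~~~
~~~~~~~~
~~~~~~~~
[4] ~~~~~~~~
~~~~~~~~
~~~~~~~~
~~~~++~~
~~~~<+~~
~~~~~~~~
~~~~~~~~
~~~~~~~~
~~~~~~~~
[5] ~~~~~~~~
~~~~~~~~
~~~~~~~~
~~~~++~~
~~~~~+~~
~~~~v~~~
~~~~~~~~
~~~~~~~~
~~~~~~~~
[6] ~~~~~~~~
~~~~~~~~
~~~~~~~~
~~~~++~~
~~~~~+~~
~~~<+~~~
~~~~~~~~
~~~~~~~~
~~~~~~~~
[7] ~~~~~~~~
~~~~~~~~
~~~~~~~~
~~~~++~~
~~~^~+~~
~~~++~~~
~~~~~~~~
~~~~~~~~
~~~~~~~~
[8] ~~~~~~~~
~~~~~~~~
~~~~~~~~
~~~~++~~
~~~+>+~~
~~~++~~~
~~~~~~~~
~~~~~~~~
~~~~~~~~
[9] ~~~~~~~~
~~~~~~~~
~~~~~~~~
~~~~++~~
~~~+++~~
~~~+v~~~
~~~~~~~~
~~~~~~~~
~~~~~~~~
[10] ~~~~~~~~
~~~~~~~~
~~~~~~~~
~~~~++~~
~~~+++~~
~~~+~>~~
~~~~~~~~
~~~~~~~~
~~~~~~~~
[11] ~~~~~~~~
~~~~~~~~
~~~~~~~~
~~~~++~~
~~~+++~~
~~~+~+~~
~~~~~v~~
~~~~~~~~
~~~~~~~~
[12] ~~~~~~~~
~~~~~~~~
~~~~~~~~
~~~~++~~
~~~+++~~
~~~+~+~~
~~~~<+~~
~~~~~~~~
~~~~~~~~
[13] ~~~~~~~~
~~~~~~~~
~~~~~~~~
~~~~++~~
~~~+++~~
~~~+^+~~
~~~~++~~
~~~~~~~~
~~~~~~~~
[14] ~~~~~~~~
~~~~~~~~
~~~~~~~~
~~~~++~~
~~~+++~~
~~~++>~~
~~~~++~~
~~~~~~~~
~~~~~~~~
[15] ~~~~~~~~
~~~~~~~~
~~~~~~~~
~~~~++~~
~~~++^~~
~~~++~~~
~~~~++~~
~~~~~~~~
~~~~~~~~
[16] ~~~~~~~~
~~~~~~~~
~~~~~~~~
~~~~++~~
~~~+<~~~
~~~++~~~
~~~~++~~
~~~~~~~~
~~~~~~~~
[17] ~~~~~~~~
~~~~~~~~
~~~~~~~~
~~~~++~~
~~~+~~~~
~~~+v~~~
~~~~++~~
~~~~~~~~
~~~~~~~~
[18] ~~~~~~~~
~~~~~~~~
~~~~~~~~
~~~~++~~
~~~+~~~~
~~~+~>~~
~~~~++~~
~~~~~~~~
~~~~~~~~
[19] ~~~~~~~~
~~~~~~~~
~~~~~~~~
~~~~++~~
~~~+~~~~
~~~+~+~~
~~~~+v~~
~~~~~~~~
~~~~~~~~
[20] ~~~~~~~~
~~~~~~~~
~~~~~~~~
~~~~++~~
~~~+~~~~
~~~+~+~~
~~~~+~>~
~~~~~~~~
~~~~~~~~
[21] ~~~~~~~~
~~~~~~~~
~~~~~~~~
~~~~++~~
~~~+~~~~
~~~+~+~~
~~~~+~+~
~~~~~~v~
~~~~~~~~
[22] ~~~~~~~~
~~~~~~~~
~~~~~~~~
~~~~++~~
~~~+~~~~
~~~+~+~~
~~~~+~+~
~~~~~<+~
~~~~~~~~
[23] ~~~~~~~~
~~~~~~~~
~~~~~~~~
~~~~++~~
~~~+~~~~
~~~+~+~~
~~~~+^+~
~~~~~++~
~~~~~~~~
[24] ~~~~~~~~
~~~~~~~~
~~~~~~~~
~~~~++~~
~~~+~~~~
~~~+~+~~
~~~~++>~
~~~~~++~
~~~~~~~~
[25] ~~~~~~~~
~~~~~~~~
~~~~~~~~
~~~~++~~
~~~+~~~~
~~~+~+^~
~~~~++~~
~~~~~++~
~~~~~~~~
[26] ~~~~~~~~
~~~~~~~~
~~~~~~~~
~~~~++~~
~~~+~~~~
~~~+~++>
~~~~++~~
~~~~~++~
~~~~~~~~
[27] ~~~~~~~~
~~~~~~~~
~~~~~~~~
~~~~++~~
~~~+~~~~
~~~+~+++
~~~~++~v
~~~~~++~
~~~~~~~~

6,7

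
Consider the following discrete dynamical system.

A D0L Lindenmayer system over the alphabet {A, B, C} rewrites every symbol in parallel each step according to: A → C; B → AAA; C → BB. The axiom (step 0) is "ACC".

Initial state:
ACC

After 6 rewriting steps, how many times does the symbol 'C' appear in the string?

72

0) ACC
1) CBBBB
2) BBAAAAAAAAAAAA
3) AAAAAACCCCCCCCCCCC
4) CCCCCCBBBBBBBBBBBBBBBBBBBBBBBB
5) BBBBBBBBBBBBAAAAAAAAAAAAAAAAAAAAAAAAAAAAAAAAAAAAAAAAAAAAAAAAAAAAAAAAAAAAAAAAAAAAAAAA
6) AAAAAAAAAAAAAAAAAAAAAAAAAAAAAAAAAAAACCCCCCCCCCCCCCCCCCCCCCCCCCCCCCCCCCCCCCCCCCCCCCCCCCCCCCCCCCCCCCCCCCCCCCCC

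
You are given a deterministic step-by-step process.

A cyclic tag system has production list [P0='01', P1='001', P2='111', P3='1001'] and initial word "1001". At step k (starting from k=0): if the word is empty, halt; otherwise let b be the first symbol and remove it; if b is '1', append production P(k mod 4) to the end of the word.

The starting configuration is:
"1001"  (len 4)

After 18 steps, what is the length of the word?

13

k=0  "1001"  (len 4)
k=1  "00101"  (len 5)
k=2  "0101"  (len 4)
k=3  "101"  (len 3)
k=4  "011001"  (len 6)
k=5  "11001"  (len 5)
k=6  "1001001"  (len 7)
k=7  "001001111"  (len 9)
k=8  "01001111"  (len 8)
k=9  "1001111"  (len 7)
k=10  "001111001"  (len 9)
k=11  "01111001"  (len 8)
k=12  "1111001"  (len 7)
k=13  "11100101"  (len 8)
k=14  "1100101001"  (len 10)
k=15  "100101001111"  (len 12)
k=16  "001010011111001"  (len 15)
k=17  "01010011111001"  (len 14)
k=18  "1010011111001"  (len 13)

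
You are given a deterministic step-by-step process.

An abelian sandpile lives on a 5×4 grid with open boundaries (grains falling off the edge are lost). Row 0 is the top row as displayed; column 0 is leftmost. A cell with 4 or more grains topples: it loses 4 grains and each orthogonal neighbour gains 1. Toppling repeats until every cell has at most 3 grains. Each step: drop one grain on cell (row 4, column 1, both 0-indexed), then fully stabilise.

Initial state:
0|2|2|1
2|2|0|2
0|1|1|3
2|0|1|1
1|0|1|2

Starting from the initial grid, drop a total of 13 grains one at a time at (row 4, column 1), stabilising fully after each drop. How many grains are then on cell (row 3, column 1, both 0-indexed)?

step 0: 0|2|2|1
2|2|0|2
0|1|1|3
2|0|1|1
1|0|1|2
step 1: 0|2|2|1
2|2|0|2
0|1|1|3
2|0|1|1
1|1|1|2
step 2: 0|2|2|1
2|2|0|2
0|1|1|3
2|0|1|1
1|2|1|2
step 3: 0|2|2|1
2|2|0|2
0|1|1|3
2|0|1|1
1|3|1|2
step 4: 0|2|2|1
2|2|0|2
0|1|1|3
2|1|1|1
2|0|2|2
step 5: 0|2|2|1
2|2|0|2
0|1|1|3
2|1|1|1
2|1|2|2
step 6: 0|2|2|1
2|2|0|2
0|1|1|3
2|1|1|1
2|2|2|2
step 7: 0|2|2|1
2|2|0|2
0|1|1|3
2|1|1|1
2|3|2|2
step 8: 0|2|2|1
2|2|0|2
0|1|1|3
2|2|1|1
3|0|3|2
step 9: 0|2|2|1
2|2|0|2
0|1|1|3
2|2|1|1
3|1|3|2
step 10: 0|2|2|1
2|2|0|2
0|1|1|3
2|2|1|1
3|2|3|2
step 11: 0|2|2|1
2|2|0|2
0|1|1|3
2|2|1|1
3|3|3|2
step 12: 0|2|2|1
2|2|0|2
0|1|1|3
3|3|2|1
0|2|0|3
step 13: 0|2|2|1
2|2|0|2
0|1|1|3
3|3|2|1
0|3|0|3

3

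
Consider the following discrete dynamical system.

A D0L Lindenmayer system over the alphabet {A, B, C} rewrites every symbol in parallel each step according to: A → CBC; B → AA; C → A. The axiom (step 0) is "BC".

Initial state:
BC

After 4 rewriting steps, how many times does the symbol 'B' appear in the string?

[0] BC
[1] AAA
[2] CBCCBCCBC
[3] AAAAAAAAAAAA
[4] CBCCBCCBCCBCCBCCBCCBCCBCCBCCBCCBCCBC

12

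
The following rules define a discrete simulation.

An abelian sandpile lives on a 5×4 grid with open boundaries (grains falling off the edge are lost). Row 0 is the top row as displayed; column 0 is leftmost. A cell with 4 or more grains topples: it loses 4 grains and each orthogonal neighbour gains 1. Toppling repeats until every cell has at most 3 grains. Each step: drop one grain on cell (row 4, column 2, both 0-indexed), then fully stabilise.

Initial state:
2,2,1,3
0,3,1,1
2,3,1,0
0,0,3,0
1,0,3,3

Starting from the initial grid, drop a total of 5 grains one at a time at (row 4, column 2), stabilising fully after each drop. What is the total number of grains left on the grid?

30

k=0  2,2,1,3
0,3,1,1
2,3,1,0
0,0,3,0
1,0,3,3
k=1  2,2,1,3
0,3,1,1
2,3,2,0
0,1,0,2
1,1,2,0
k=2  2,2,1,3
0,3,1,1
2,3,2,0
0,1,0,2
1,1,3,0
k=3  2,2,1,3
0,3,1,1
2,3,2,0
0,1,1,2
1,2,0,1
k=4  2,2,1,3
0,3,1,1
2,3,2,0
0,1,1,2
1,2,1,1
k=5  2,2,1,3
0,3,1,1
2,3,2,0
0,1,1,2
1,2,2,1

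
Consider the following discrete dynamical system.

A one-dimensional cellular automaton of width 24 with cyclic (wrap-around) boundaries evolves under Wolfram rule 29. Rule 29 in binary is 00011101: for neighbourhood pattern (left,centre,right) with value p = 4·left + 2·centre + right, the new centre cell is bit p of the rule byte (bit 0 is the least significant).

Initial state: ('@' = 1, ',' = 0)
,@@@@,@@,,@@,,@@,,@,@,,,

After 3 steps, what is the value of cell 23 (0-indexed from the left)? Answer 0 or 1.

1

t=0: ,@@@@,@@,,@@,,@@,,@,@,,,
t=1: ,@,,,,@,@,@,@,@,@,@,@@@@
t=2: ,@@@@,@,@,@,@,@,@,@,@,,,
t=3: ,@,,,,@,@,@,@,@,@,@,@@@@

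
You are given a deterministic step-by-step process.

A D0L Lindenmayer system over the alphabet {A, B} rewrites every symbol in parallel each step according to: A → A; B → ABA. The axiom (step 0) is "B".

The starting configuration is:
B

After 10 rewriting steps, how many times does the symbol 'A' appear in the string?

20

0) B
1) ABA
2) AABAA
3) AAABAAA
4) AAAABAAAA
5) AAAAABAAAAA
6) AAAAAABAAAAAA
7) AAAAAAABAAAAAAA
8) AAAAAAAABAAAAAAAA
9) AAAAAAAAABAAAAAAAAA
10) AAAAAAAAAABAAAAAAAAAA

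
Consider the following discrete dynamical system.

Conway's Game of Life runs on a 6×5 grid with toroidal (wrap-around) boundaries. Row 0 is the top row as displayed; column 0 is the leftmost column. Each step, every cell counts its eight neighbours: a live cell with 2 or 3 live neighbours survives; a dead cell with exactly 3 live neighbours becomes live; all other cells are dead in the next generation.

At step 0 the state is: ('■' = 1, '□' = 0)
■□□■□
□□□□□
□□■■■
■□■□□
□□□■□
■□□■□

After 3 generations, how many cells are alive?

7

0) ■□□■□
□□□□□
□□■■■
■□■□□
□□□■□
■□□■□
1) □□□□□
□□■□□
□■■■■
□■■□□
□■■■□
□□■■□
2) □□■■□
□■■□□
■□□□□
□□□□■
□□□□□
□■□■□
3) □□□■□
□■■■□
■■□□□
□□□□□
□□□□□
□□□■□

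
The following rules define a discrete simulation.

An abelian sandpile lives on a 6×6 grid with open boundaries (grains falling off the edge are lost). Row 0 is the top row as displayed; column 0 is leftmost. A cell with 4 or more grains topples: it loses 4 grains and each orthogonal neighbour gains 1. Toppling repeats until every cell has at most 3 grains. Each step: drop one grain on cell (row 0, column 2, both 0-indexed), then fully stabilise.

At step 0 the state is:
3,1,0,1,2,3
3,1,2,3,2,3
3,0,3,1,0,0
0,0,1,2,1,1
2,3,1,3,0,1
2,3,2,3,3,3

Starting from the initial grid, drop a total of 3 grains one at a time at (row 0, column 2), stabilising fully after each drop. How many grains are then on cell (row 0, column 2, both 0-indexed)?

3

[0] 3,1,0,1,2,3
3,1,2,3,2,3
3,0,3,1,0,0
0,0,1,2,1,1
2,3,1,3,0,1
2,3,2,3,3,3
[1] 3,1,1,1,2,3
3,1,2,3,2,3
3,0,3,1,0,0
0,0,1,2,1,1
2,3,1,3,0,1
2,3,2,3,3,3
[2] 3,1,2,1,2,3
3,1,2,3,2,3
3,0,3,1,0,0
0,0,1,2,1,1
2,3,1,3,0,1
2,3,2,3,3,3
[3] 3,1,3,1,2,3
3,1,2,3,2,3
3,0,3,1,0,0
0,0,1,2,1,1
2,3,1,3,0,1
2,3,2,3,3,3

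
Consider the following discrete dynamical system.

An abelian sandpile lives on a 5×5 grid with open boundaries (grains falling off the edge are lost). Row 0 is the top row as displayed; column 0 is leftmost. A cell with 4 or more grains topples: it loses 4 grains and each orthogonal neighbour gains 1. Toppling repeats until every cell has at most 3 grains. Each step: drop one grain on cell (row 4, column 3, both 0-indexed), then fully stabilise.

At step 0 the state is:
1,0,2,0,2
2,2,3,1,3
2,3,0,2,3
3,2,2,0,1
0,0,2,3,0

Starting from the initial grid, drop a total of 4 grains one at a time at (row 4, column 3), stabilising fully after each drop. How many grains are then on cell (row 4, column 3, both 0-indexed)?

[0] 1,0,2,0,2
2,2,3,1,3
2,3,0,2,3
3,2,2,0,1
0,0,2,3,0
[1] 1,0,2,0,2
2,2,3,1,3
2,3,0,2,3
3,2,2,1,1
0,0,3,0,1
[2] 1,0,2,0,2
2,2,3,1,3
2,3,0,2,3
3,2,2,1,1
0,0,3,1,1
[3] 1,0,2,0,2
2,2,3,1,3
2,3,0,2,3
3,2,2,1,1
0,0,3,2,1
[4] 1,0,2,0,2
2,2,3,1,3
2,3,0,2,3
3,2,2,1,1
0,0,3,3,1

3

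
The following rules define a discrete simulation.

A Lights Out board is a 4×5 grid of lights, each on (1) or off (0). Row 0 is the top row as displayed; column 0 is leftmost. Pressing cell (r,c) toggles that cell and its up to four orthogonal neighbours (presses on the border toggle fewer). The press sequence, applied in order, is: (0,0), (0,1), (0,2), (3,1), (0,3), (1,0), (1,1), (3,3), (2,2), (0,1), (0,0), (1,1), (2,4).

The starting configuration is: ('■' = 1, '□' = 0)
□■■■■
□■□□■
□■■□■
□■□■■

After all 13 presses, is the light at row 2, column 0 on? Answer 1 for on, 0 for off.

1

t=0: □■■■■
□■□□■
□■■□■
□■□■■
t=1: ■□■■■
■■□□■
□■■□■
□■□■■
t=2: □■□■■
■□□□■
□■■□■
□■□■■
t=3: □□■□■
■□■□■
□■■□■
□■□■■
t=4: □□■□■
■□■□■
□□■□■
■□■■■
t=5: □□□■□
■□■■■
□□■□■
■□■■■
t=6: ■□□■□
□■■■■
■□■□■
■□■■■
t=7: ■■□■□
■□□■■
■■■□■
■□■■■
t=8: ■■□■□
■□□■■
■■■■■
■□□□□
t=9: ■■□■□
■□■■■
■□□□■
■□■□□
t=10: □□■■□
■■■■■
■□□□■
■□■□□
t=11: ■■■■□
□■■■■
■□□□■
■□■□□
t=12: ■□■■□
■□□■■
■■□□■
■□■□□
t=13: ■□■■□
■□□■□
■■□■□
■□■□■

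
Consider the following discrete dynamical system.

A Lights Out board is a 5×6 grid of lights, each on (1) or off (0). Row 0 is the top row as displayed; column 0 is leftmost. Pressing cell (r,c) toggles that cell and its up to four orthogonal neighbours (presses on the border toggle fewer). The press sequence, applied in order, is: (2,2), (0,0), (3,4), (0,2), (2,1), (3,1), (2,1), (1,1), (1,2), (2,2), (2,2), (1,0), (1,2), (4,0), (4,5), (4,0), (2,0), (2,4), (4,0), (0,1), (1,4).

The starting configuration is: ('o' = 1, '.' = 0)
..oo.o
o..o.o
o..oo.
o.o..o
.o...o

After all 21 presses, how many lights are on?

k=0  ..oo.o
o..o.o
o..oo.
o.o..o
.o...o
k=1  ..oo.o
o.oo.o
ooo.o.
o....o
.o...o
k=2  oooo.o
..oo.o
ooo.o.
o....o
.o...o
k=3  oooo.o
..oo.o
ooo...
o..oo.
.o..oo
k=4  o....o
...o.o
ooo...
o..oo.
.o..oo
k=5  o....o
.o.o.o
......
oo.oo.
.o..oo
k=6  o....o
.o.o.o
.o....
..ooo.
....oo
k=7  o....o
...o.o
o.o...
.oooo.
....oo
k=8  oo...o
oooo.o
ooo...
.oooo.
....oo
k=9  ooo..o
o....o
oo....
.oooo.
....oo
k=10  ooo..o
o.o..o
o.oo..
.o.oo.
....oo
k=11  ooo..o
o....o
oo....
.oooo.
....oo
k=12  .oo..o
.o...o
.o....
.oooo.
....oo
k=13  .o...o
..oo.o
.oo...
.oooo.
....oo
k=14  .o...o
..oo.o
.oo...
ooooo.
oo..oo
k=15  .o...o
..oo.o
.oo...
oooooo
oo....
k=16  .o...o
..oo.o
.oo...
.ooooo
......
k=17  .o...o
o.oo.o
o.o...
oooooo
......
k=18  .o...o
o.oooo
o.oooo
oooo.o
......
k=19  .o...o
o.oooo
o.oooo
.ooo.o
oo....
k=20  o.o..o
oooooo
o.oooo
.ooo.o
oo....
k=21  o.o.oo
ooo...
o.oo.o
.ooo.o
oo....

17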